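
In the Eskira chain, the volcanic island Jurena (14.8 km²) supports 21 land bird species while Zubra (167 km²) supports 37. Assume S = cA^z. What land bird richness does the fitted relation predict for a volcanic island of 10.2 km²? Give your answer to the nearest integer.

z = ln(37/21) / ln(167/14.8) = 0.5664 / 2.4234 = 0.2337
c = 21 / 14.8^0.2337 = 21 / 1.877 = 11.19
S₃ = 11.19 × 10.2^0.2337 = 11.19 × 1.721 ≈ 19.25

19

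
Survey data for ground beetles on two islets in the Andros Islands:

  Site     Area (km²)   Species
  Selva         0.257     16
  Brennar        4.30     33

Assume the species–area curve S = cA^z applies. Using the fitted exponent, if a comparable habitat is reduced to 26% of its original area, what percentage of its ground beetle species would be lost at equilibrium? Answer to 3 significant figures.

z = ln(33/16) / ln(4.3/0.257) = 0.7239 / 2.8173 = 0.2570
S_new/S_old = (A_new/A_old)^z = 0.26^0.2570 = exp(0.2570 × -1.3471) = 0.7074
Fraction lost = 1 − 0.7074 = 0.2926

29.3%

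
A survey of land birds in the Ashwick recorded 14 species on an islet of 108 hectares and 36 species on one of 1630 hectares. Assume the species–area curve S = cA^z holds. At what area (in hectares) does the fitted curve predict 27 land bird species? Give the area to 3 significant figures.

z = ln(36/14) / ln(1630/108) = 0.9445 / 2.7142 = 0.3480
c = 14 / 108^0.3480 = 14 / 5.1 = 2.745
A = (27/2.745)^(1/0.3480) ⇒ ln A = ln(9.836)/0.3480 = 6.5696
A = e^6.5696 ≈ 713.1 hectares

713 hectares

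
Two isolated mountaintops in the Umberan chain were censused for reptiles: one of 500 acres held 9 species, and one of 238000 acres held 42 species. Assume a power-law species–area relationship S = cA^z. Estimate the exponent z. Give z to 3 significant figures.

0.250

Taking logs: ln S = ln c + z ln A, so z = (ln S₂ − ln S₁)/(ln A₂ − ln A₁).
z = ln(42/9) / ln(238000/500) = ln(4.667) / ln(476) = 1.5404 / 6.1654 = 0.2499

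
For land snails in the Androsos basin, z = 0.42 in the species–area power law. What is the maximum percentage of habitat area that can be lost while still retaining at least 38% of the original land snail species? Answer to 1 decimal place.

90.0%

Need (A_new/A_old)^0.42 = 0.38, so A_new/A_old = 0.38^(1/0.42) = 0.38^2.381
ln(A_new/A_old) = ln 0.38 / 0.42 = -0.9676 / 0.42 = -2.3038
A_new/A_old = e^-2.3038 ≈ 0.09988
Fraction that can be lost = 1 − 0.09988 = 0.9001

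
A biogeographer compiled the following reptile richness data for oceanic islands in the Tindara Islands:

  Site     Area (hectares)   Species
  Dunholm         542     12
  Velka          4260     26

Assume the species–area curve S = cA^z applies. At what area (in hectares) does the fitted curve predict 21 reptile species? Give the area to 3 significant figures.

z = ln(26/12) / ln(4260/542) = 0.7732 / 2.0618 = 0.3750
c = 12 / 542^0.3750 = 12 / 10.6 = 1.132
A = (21/1.132)^(1/0.3750) ⇒ ln A = ln(18.55)/0.3750 = 7.7875
A = e^7.7875 ≈ 2410 hectares

2410 hectares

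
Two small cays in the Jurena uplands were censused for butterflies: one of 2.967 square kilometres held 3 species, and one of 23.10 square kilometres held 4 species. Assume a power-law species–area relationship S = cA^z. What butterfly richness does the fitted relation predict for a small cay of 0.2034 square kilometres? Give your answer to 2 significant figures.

z = ln(4/3) / ln(23.1/2.967) = 0.2877 / 2.0523 = 0.1402
c = 3 / 2.967^0.1402 = 3 / 1.165 = 2.576
S₃ = 2.576 × 0.2034^0.1402 = 2.576 × 0.7999 ≈ 2.06

2.1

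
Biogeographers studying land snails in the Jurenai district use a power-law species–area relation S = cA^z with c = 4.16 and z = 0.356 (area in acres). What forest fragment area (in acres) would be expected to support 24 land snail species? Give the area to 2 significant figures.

140 acres

24 = 4.16 × A^0.356  ⇒  A^0.356 = 24/4.16 = 5.769
ln A = ln(5.769) / 0.356 = 1.7525 / 0.356 = 4.9229
A = e^4.9229 ≈ 137.4 acres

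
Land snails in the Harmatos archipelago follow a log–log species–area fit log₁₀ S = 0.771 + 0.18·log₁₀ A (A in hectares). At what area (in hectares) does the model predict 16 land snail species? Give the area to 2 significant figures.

16 = 5.902 × A^0.18  ⇒  A^0.18 = 16/5.902 = 2.711
ln A = ln(2.711) / 0.18 = 0.9973 / 0.18 = 5.5405
A = e^5.5405 ≈ 254.8 hectares

250 hectares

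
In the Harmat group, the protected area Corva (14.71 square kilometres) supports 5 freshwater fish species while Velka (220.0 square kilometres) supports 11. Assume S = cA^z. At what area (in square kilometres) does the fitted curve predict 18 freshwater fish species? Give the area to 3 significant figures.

1190 square kilometres

z = ln(11/5) / ln(220/14.71) = 0.7885 / 2.7051 = 0.2915
c = 5 / 14.71^0.2915 = 5 / 2.189 = 2.284
A = (18/2.284)^(1/0.2915) ⇒ ln A = ln(7.882)/0.2915 = 7.0833
A = e^7.0833 ≈ 1192 square kilometres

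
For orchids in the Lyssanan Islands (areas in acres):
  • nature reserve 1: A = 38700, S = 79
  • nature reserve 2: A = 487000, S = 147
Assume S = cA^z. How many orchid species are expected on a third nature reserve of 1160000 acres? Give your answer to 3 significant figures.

182

z = ln(147/79) / ln(487000/38700) = 0.6210 / 2.5324 = 0.2452
c = 79 / 38700^0.2452 = 79 / 13.33 = 5.925
S₃ = 5.925 × 1160000^0.2452 = 5.925 × 30.7 ≈ 181.9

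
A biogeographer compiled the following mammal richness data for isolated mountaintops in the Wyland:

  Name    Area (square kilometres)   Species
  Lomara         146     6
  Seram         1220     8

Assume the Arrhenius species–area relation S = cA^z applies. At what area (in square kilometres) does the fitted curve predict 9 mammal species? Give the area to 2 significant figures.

2900 square kilometres

z = ln(8/6) / ln(1220/146) = 0.2877 / 2.1230 = 0.1355
c = 6 / 146^0.1355 = 6 / 1.965 = 3.054
A = (9/3.054)^(1/0.1355) ⇒ ln A = ln(2.947)/0.1355 = 7.9758
A = e^7.9758 ≈ 2910 square kilometres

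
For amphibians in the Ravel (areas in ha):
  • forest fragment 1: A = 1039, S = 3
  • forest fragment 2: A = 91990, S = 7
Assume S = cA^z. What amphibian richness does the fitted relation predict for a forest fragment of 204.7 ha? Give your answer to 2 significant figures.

2.2

z = ln(7/3) / ln(91990/1039) = 0.8473 / 4.4834 = 0.1890
c = 3 / 1039^0.1890 = 3 / 3.716 = 0.8073
S₃ = 0.8073 × 204.7^0.1890 = 0.8073 × 2.734 ≈ 2.207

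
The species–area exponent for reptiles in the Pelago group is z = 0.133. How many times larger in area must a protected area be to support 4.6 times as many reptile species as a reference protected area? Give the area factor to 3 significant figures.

96200

(A₂/A₁)^0.133 = 4.6, so A₂/A₁ = 4.6^(1/0.133) = 4.6^7.519
ln(A₂/A₁) = ln 4.6 / 0.133 = 1.5261 / 0.133 = 11.4741
A₂/A₁ = e^11.4741 ≈ 96193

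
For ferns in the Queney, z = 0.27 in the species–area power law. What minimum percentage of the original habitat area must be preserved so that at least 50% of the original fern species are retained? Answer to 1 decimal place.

Need (A_new/A_old)^0.27 = 0.5, so A_new/A_old = 0.5^(1/0.27) = 0.5^3.704
ln(A_new/A_old) = ln 0.5 / 0.27 = -0.6931 / 0.27 = -2.5672
A_new/A_old = e^-2.5672 ≈ 0.07675

7.7%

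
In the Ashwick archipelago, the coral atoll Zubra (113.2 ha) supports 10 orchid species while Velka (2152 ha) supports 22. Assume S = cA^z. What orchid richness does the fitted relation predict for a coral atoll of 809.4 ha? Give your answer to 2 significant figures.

z = ln(22/10) / ln(2152/113.2) = 0.7885 / 2.9450 = 0.2677
c = 10 / 113.2^0.2677 = 10 / 3.547 = 2.819
S₃ = 2.819 × 809.4^0.2677 = 2.819 × 6.006 ≈ 16.93

17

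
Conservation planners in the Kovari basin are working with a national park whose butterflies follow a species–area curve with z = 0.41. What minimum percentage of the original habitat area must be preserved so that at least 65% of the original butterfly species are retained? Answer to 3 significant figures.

Need (A_new/A_old)^0.41 = 0.65, so A_new/A_old = 0.65^(1/0.41) = 0.65^2.439
ln(A_new/A_old) = ln 0.65 / 0.41 = -0.4308 / 0.41 = -1.0507
A_new/A_old = e^-1.0507 ≈ 0.3497

35.0%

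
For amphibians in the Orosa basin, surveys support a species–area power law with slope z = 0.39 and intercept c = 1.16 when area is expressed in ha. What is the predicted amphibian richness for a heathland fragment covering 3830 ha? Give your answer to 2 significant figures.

S = 1.16 × 3830^0.39
ln S = ln 1.16 + 0.39 × ln 3830 = 0.1484 + 0.39 × 8.2506 = 3.3662
S = e^3.3662 ≈ 28.97

29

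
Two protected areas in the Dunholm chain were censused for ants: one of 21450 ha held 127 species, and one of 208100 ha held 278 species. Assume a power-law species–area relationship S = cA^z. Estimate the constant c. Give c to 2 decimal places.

z = ln(S₂/S₁) / ln(A₂/A₁) = ln(278/127) / ln(208100/21450) = 0.7834 / 2.2723 = 0.3448
c = S₁ / A₁^z = 127 / 21450^0.3448 = 127 / 31.14 = 4.078

4.08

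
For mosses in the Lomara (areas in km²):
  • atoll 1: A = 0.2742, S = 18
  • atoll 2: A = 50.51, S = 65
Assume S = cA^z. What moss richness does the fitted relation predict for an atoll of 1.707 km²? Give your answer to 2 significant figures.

28

z = ln(65/18) / ln(50.51/0.2742) = 1.2840 / 5.2161 = 0.2462
c = 18 / 0.2742^0.2462 = 18 / 0.7272 = 24.75
S₃ = 24.75 × 1.707^0.2462 = 24.75 × 1.141 ≈ 28.23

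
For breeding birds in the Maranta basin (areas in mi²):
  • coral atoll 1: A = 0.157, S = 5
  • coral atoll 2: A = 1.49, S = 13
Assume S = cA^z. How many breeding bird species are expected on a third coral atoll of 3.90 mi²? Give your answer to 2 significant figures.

20

z = ln(13/5) / ln(1.49/0.157) = 0.9555 / 2.2503 = 0.4246
c = 5 / 0.157^0.4246 = 5 / 0.4556 = 10.98
S₃ = 10.98 × 3.9^0.4246 = 10.98 × 1.782 ≈ 19.56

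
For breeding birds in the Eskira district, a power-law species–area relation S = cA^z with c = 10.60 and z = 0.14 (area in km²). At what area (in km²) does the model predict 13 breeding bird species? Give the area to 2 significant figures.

4.3 km²

13 = 10.6 × A^0.14  ⇒  A^0.14 = 13/10.6 = 1.226
ln A = ln(1.226) / 0.14 = 0.2041 / 0.14 = 1.4578
A = e^1.4578 ≈ 4.297 km²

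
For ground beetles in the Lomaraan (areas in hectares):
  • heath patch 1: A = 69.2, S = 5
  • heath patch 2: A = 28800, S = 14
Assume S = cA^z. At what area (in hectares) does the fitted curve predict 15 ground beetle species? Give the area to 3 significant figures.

43100 hectares

z = ln(14/5) / ln(28800/69.2) = 1.0296 / 6.0311 = 0.1707
c = 5 / 69.2^0.1707 = 5 / 2.061 = 2.426
A = (15/2.426)^(1/0.1707) ⇒ ln A = ln(6.184)/0.1707 = 10.6723
A = e^10.6723 ≈ 43143 hectares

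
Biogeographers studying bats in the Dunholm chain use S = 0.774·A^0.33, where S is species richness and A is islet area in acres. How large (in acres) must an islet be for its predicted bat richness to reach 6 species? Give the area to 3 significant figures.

496 acres

6 = 0.774 × A^0.33  ⇒  A^0.33 = 6/0.774 = 7.752
ln A = ln(7.752) / 0.33 = 2.0479 / 0.33 = 6.2059
A = e^6.2059 ≈ 495.7 acres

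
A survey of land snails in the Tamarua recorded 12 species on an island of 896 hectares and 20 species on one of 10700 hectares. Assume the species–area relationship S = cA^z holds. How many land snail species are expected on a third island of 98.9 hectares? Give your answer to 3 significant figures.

z = ln(20/12) / ln(10700/896) = 0.5108 / 2.4801 = 0.2060
c = 12 / 896^0.2060 = 12 / 4.056 = 2.959
S₃ = 2.959 × 98.9^0.2060 = 2.959 × 2.576 ≈ 7.622

7.62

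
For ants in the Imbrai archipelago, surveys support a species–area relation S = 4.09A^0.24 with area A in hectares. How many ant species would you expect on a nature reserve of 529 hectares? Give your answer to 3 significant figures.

S = 4.09 × 529^0.24
ln S = ln 4.09 + 0.24 × ln 529 = 1.4085 + 0.24 × 6.2710 = 2.9136
S = e^2.9136 ≈ 18.42

18.4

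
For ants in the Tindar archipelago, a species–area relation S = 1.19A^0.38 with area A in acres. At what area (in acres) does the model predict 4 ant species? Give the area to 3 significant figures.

24.3 acres

4 = 1.19 × A^0.38  ⇒  A^0.38 = 4/1.19 = 3.361
ln A = ln(3.361) / 0.38 = 1.2123 / 0.38 = 3.1904
A = e^3.1904 ≈ 24.3 acres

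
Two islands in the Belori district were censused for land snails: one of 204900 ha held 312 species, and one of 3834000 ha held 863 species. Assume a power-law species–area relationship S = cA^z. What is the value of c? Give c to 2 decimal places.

4.46

z = ln(S₂/S₁) / ln(A₂/A₁) = ln(863/312) / ln(3834000/204900) = 1.0174 / 2.9291 = 0.3473
c = S₁ / A₁^z = 312 / 204900^0.3473 = 312 / 69.97 = 4.459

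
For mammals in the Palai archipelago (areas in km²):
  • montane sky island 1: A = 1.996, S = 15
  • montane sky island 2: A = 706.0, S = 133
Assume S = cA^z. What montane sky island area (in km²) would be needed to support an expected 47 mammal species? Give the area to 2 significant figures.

z = ln(133/15) / ln(706/1.996) = 2.1823 / 5.8685 = 0.3719
c = 15 / 1.996^0.3719 = 15 / 1.293 = 11.6
A = (47/11.6)^(1/0.3719) ⇒ ln A = ln(4.052)/0.3719 = 3.7624
A = e^3.7624 ≈ 43.05 km²

43 km²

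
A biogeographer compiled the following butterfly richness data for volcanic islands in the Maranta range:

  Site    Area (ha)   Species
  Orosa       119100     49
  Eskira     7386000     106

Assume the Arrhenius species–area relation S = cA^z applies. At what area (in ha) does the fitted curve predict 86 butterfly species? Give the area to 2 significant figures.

2400000 ha

z = ln(106/49) / ln(7386000/119100) = 0.7716 / 4.1274 = 0.1870
c = 49 / 119100^0.1870 = 49 / 8.891 = 5.511
A = (86/5.511)^(1/0.1870) ⇒ ln A = ln(15.6)/0.1870 = 14.6967
A = e^14.6967 ≈ 2413691 ha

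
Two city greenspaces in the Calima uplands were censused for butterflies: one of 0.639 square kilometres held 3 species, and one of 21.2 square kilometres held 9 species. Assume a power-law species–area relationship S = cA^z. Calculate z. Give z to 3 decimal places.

0.314

Taking logs: ln S = ln c + z ln A, so z = (ln S₂ − ln S₁)/(ln A₂ − ln A₁).
z = ln(9/3) / ln(21.2/0.639) = ln(3) / ln(33.18) = 1.0986 / 3.5019 = 0.3137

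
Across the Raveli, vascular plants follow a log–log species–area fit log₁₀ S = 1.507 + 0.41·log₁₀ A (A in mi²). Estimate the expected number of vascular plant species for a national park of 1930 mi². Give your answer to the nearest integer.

S = 32.14 × 1930^0.41 = 32.14 × 22.24 ≈ 714.6

715 species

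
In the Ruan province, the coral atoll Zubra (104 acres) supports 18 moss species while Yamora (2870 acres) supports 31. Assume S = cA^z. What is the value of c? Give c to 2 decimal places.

8.41

z = ln(S₂/S₁) / ln(A₂/A₁) = ln(31/18) / ln(2870/104) = 0.5436 / 3.3177 = 0.1639
c = S₁ / A₁^z = 18 / 104^0.1639 = 18 / 2.14 = 8.41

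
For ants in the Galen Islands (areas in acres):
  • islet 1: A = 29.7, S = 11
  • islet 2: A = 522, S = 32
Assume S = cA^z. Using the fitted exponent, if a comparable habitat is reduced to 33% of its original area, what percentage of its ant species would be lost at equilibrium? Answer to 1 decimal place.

z = ln(32/11) / ln(522/29.7) = 1.0678 / 2.8665 = 0.3725
S_new/S_old = (A_new/A_old)^z = 0.33^0.3725 = exp(0.3725 × -1.1087) = 0.6617
Fraction lost = 1 − 0.6617 = 0.3383

33.8%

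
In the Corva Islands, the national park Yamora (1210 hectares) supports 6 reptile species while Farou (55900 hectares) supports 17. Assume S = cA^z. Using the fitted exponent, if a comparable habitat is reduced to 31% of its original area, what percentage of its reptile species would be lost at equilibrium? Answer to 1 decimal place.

z = ln(17/6) / ln(55900/1210) = 1.0415 / 3.8329 = 0.2717
S_new/S_old = (A_new/A_old)^z = 0.31^0.2717 = exp(0.2717 × -1.1712) = 0.7274
Fraction lost = 1 − 0.7274 = 0.2726

27.3%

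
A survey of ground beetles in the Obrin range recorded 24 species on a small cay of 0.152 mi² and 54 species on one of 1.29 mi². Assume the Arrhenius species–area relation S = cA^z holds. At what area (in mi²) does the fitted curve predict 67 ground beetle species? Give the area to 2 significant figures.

2.3 mi²

z = ln(54/24) / ln(1.29/0.152) = 0.8109 / 2.1385 = 0.3792
c = 24 / 0.152^0.3792 = 24 / 0.4895 = 49.03
A = (67/49.03)^(1/0.3792) ⇒ ln A = ln(1.367)/0.3792 = 0.8235
A = e^0.8235 ≈ 2.278 mi²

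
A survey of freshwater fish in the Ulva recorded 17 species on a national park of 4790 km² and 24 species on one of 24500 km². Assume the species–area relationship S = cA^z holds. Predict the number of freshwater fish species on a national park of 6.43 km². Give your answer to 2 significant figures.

z = ln(24/17) / ln(24500/4790) = 0.3448 / 1.6321 = 0.2113
c = 17 / 4790^0.2113 = 17 / 5.992 = 2.837
S₃ = 2.837 × 6.43^0.2113 = 2.837 × 1.482 ≈ 4.204

4.2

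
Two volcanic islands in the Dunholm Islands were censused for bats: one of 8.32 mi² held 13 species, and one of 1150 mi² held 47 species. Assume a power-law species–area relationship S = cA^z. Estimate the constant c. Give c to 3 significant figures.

7.48

z = ln(S₂/S₁) / ln(A₂/A₁) = ln(47/13) / ln(1150/8.32) = 1.2852 / 4.9289 = 0.2607
c = S₁ / A₁^z = 13 / 8.32^0.2607 = 13 / 1.737 = 7.482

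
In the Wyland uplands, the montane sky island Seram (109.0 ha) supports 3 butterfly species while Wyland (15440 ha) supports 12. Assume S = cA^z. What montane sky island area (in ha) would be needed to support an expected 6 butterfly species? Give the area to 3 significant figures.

z = ln(12/3) / ln(15440/109) = 1.3863 / 4.9534 = 0.2799
c = 3 / 109^0.2799 = 3 / 3.717 = 0.8071
A = (6/0.8071)^(1/0.2799) ⇒ ln A = ln(7.434)/0.2799 = 7.1680
A = e^7.1680 ≈ 1297 ha

1300 ha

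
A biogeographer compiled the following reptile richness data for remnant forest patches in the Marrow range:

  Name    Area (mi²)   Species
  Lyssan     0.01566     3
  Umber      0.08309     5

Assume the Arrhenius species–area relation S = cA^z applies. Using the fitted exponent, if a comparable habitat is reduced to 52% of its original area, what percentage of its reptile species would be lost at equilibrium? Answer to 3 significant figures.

18.1%

z = ln(5/3) / ln(0.08309/0.01566) = 0.5108 / 1.6688 = 0.3061
S_new/S_old = (A_new/A_old)^z = 0.52^0.3061 = exp(0.3061 × -0.6539) = 0.8186
Fraction lost = 1 − 0.8186 = 0.1814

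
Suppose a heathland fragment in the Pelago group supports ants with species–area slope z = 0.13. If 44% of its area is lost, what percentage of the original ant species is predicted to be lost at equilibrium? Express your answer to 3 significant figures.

7.26%

S_new/S_old = (A_new/A_old)^z = 0.56^0.13
= exp(0.13 × ln 0.56) = exp(0.13 × -0.5798) = exp(-0.0754) ≈ 0.9274
Fraction lost = 1 − 0.9274 = 0.07261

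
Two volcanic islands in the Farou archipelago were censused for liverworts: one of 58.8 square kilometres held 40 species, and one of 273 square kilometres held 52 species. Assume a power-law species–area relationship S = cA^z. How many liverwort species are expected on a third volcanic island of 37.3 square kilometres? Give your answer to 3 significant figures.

z = ln(52/40) / ln(273/58.8) = 0.2624 / 1.5353 = 0.1709
c = 40 / 58.8^0.1709 = 40 / 2.006 = 19.94
S₃ = 19.94 × 37.3^0.1709 = 19.94 × 1.856 ≈ 37.01

37.0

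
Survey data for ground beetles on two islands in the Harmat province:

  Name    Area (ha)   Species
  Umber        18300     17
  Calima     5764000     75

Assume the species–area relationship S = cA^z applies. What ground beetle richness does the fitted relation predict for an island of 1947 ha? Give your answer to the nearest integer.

z = ln(75/17) / ln(5764000/18300) = 1.4843 / 5.7525 = 0.2580
c = 17 / 18300^0.2580 = 17 / 12.58 = 1.351
S₃ = 1.351 × 1947^0.2580 = 1.351 × 7.059 ≈ 9.536

10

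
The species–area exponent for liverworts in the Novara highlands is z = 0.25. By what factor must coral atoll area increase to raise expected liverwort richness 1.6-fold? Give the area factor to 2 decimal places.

6.55

(A₂/A₁)^0.25 = 1.6, so A₂/A₁ = 1.6^(1/0.25) = 1.6^4
ln(A₂/A₁) = ln 1.6 / 0.25 = 0.4700 / 0.25 = 1.8800
A₂/A₁ = e^1.8800 ≈ 6.554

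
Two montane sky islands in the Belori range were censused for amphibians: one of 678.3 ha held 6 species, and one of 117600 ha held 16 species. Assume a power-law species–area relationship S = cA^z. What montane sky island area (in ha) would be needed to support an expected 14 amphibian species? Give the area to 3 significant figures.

z = ln(16/6) / ln(117600/678.3) = 0.9808 / 5.1555 = 0.1903
c = 6 / 678.3^0.1903 = 6 / 3.457 = 1.736
A = (14/1.736)^(1/0.1903) ⇒ ln A = ln(8.066)/0.1903 = 10.9732
A = e^10.9732 ≈ 58289 ha

58300 ha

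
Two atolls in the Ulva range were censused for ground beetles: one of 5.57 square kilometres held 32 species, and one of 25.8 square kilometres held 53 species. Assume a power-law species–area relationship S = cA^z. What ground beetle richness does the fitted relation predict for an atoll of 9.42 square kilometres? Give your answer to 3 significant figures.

38.0

z = ln(53/32) / ln(25.8/5.57) = 0.5046 / 1.5330 = 0.3291
c = 32 / 5.57^0.3291 = 32 / 1.76 = 18.18
S₃ = 18.18 × 9.42^0.3291 = 18.18 × 2.092 ≈ 38.04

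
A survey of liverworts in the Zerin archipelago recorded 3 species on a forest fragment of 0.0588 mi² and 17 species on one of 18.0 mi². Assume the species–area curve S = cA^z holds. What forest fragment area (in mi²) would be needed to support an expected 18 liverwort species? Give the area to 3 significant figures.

21.7 mi²

z = ln(17/3) / ln(18/0.0588) = 1.7346 / 5.7240 = 0.3030
c = 3 / 0.0588^0.3030 = 3 / 0.4237 = 7.08
A = (18/7.08)^(1/0.3030) ⇒ ln A = ln(2.542)/0.3030 = 3.0790
A = e^3.0790 ≈ 21.74 mi²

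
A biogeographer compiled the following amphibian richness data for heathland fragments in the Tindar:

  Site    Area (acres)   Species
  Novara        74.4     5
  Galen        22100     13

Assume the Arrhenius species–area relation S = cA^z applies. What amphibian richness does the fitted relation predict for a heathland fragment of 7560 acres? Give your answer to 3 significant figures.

10.9

z = ln(13/5) / ln(22100/74.4) = 0.9555 / 5.6939 = 0.1678
c = 5 / 74.4^0.1678 = 5 / 2.061 = 2.426
S₃ = 2.426 × 7560^0.1678 = 2.426 × 4.476 ≈ 10.86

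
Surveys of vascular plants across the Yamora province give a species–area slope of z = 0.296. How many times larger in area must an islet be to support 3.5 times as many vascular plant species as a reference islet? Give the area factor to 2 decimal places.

(A₂/A₁)^0.296 = 3.5, so A₂/A₁ = 3.5^(1/0.296) = 3.5^3.378
ln(A₂/A₁) = ln 3.5 / 0.296 = 1.2528 / 0.296 = 4.2323
A₂/A₁ = e^4.2323 ≈ 68.88

68.88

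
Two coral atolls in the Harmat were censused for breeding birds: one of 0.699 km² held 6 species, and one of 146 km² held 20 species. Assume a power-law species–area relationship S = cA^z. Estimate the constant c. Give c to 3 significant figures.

z = ln(S₂/S₁) / ln(A₂/A₁) = ln(20/6) / ln(146/0.699) = 1.2040 / 5.3417 = 0.2254
c = S₁ / A₁^z = 6 / 0.699^0.2254 = 6 / 0.9225 = 6.504

6.50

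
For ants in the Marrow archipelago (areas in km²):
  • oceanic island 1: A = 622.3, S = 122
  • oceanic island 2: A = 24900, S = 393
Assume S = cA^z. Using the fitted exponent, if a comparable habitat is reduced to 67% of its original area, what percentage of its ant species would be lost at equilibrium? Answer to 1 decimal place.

z = ln(393/122) / ln(24900/622.3) = 1.1698 / 3.6892 = 0.3171
S_new/S_old = (A_new/A_old)^z = 0.67^0.3171 = exp(0.3171 × -0.4005) = 0.8807
Fraction lost = 1 − 0.8807 = 0.1193

11.9%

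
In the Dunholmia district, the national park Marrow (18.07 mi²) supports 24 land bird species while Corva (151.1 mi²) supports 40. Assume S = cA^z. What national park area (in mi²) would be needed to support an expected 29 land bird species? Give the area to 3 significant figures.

39.7 mi²

z = ln(40/24) / ln(151.1/18.07) = 0.5108 / 2.1237 = 0.2405
c = 24 / 18.07^0.2405 = 24 / 2.006 = 11.96
A = (29/11.96)^(1/0.2405) ⇒ ln A = ln(2.424)/0.2405 = 3.6810
A = e^3.6810 ≈ 39.69 mi²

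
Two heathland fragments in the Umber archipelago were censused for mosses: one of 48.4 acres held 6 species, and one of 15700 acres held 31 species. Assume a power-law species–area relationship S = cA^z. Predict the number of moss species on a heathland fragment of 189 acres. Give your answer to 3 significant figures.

8.83

z = ln(31/6) / ln(15700/48.4) = 1.6422 / 5.7819 = 0.2840
c = 6 / 48.4^0.2840 = 6 / 3.01 = 1.993
S₃ = 1.993 × 189^0.2840 = 1.993 × 4.432 ≈ 8.835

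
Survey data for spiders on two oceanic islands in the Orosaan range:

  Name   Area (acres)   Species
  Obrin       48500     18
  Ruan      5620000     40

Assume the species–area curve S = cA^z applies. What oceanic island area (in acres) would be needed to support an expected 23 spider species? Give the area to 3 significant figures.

z = ln(40/18) / ln(5620000/48500) = 0.7985 / 4.7525 = 0.1680
c = 18 / 48500^0.1680 = 18 / 6.128 = 2.938
A = (23/2.938)^(1/0.1680) ⇒ ln A = ln(7.83)/0.1680 = 12.2482
A = e^12.2482 ≈ 208611 acres

209000 acres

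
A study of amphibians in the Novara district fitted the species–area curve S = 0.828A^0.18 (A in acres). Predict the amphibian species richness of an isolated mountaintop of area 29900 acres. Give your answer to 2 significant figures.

S = 0.828 × 29900^0.18 = 0.828 × 6.392 ≈ 5.292

5.3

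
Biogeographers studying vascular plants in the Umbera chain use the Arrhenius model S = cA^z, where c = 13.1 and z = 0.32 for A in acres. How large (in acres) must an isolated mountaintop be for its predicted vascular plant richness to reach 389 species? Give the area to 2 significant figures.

389 = 13.1 × A^0.32  ⇒  A^0.32 = 389/13.1 = 29.69
ln A = ln(29.69) / 0.32 = 3.3910 / 0.32 = 10.5968
A = e^10.5968 ≈ 40006 acres

40000 acres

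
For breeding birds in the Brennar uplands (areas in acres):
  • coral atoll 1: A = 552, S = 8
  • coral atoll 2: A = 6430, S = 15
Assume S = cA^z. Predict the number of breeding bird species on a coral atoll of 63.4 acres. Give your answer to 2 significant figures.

z = ln(15/8) / ln(6430/552) = 0.6286 / 2.4552 = 0.2560
c = 8 / 552^0.2560 = 8 / 5.035 = 1.589
S₃ = 1.589 × 63.4^0.2560 = 1.589 × 2.893 ≈ 4.597

4.6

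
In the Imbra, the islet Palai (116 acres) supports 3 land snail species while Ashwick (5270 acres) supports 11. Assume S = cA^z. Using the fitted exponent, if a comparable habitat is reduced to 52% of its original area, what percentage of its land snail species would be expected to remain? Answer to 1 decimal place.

80.0%

z = ln(11/3) / ln(5270/116) = 1.2993 / 3.8162 = 0.3405
S_new/S_old = (A_new/A_old)^z = 0.52^0.3405 = exp(0.3405 × -0.6539) = 0.8004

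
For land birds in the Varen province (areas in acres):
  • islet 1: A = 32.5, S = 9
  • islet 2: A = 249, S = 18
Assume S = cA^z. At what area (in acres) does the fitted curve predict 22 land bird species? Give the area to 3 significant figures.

449 acres

z = ln(18/9) / ln(249/32.5) = 0.6931 / 2.0362 = 0.3404
c = 9 / 32.5^0.3404 = 9 / 3.271 = 2.752
A = (22/2.752)^(1/0.3404) ⇒ ln A = ln(7.995)/0.3404 = 6.1069
A = e^6.1069 ≈ 449 acres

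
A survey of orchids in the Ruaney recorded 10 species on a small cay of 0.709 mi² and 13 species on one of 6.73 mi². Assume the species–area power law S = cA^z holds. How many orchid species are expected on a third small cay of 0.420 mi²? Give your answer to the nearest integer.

9

z = ln(13/10) / ln(6.73/0.709) = 0.2624 / 2.2505 = 0.1166
c = 10 / 0.709^0.1166 = 10 / 0.9607 = 10.41
S₃ = 10.41 × 0.42^0.1166 = 10.41 × 0.9038 ≈ 9.408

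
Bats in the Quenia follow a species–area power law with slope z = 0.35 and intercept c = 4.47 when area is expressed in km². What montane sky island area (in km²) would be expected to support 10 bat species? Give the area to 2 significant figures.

10 km²

10 = 4.47 × A^0.35  ⇒  A^0.35 = 10/4.47 = 2.237
ln A = ln(2.237) / 0.35 = 0.8052 / 0.35 = 2.3006
A = e^2.3006 ≈ 9.98 km²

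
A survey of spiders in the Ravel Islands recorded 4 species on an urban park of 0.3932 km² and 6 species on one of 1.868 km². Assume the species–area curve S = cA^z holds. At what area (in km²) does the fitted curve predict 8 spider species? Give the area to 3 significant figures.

z = ln(6/4) / ln(1.868/0.3932) = 0.4055 / 1.5583 = 0.2602
c = 4 / 0.3932^0.2602 = 4 / 0.7844 = 5.1
A = (8/5.1)^(1/0.2602) ⇒ ln A = ln(1.569)/0.2602 = 1.7305
A = e^1.7305 ≈ 5.643 km²

5.64 km²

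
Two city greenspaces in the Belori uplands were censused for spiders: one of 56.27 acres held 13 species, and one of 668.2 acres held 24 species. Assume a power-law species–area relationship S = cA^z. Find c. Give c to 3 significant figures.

z = ln(S₂/S₁) / ln(A₂/A₁) = ln(24/13) / ln(668.2/56.27) = 0.6131 / 2.4744 = 0.2478
c = S₁ / A₁^z = 13 / 56.27^0.2478 = 13 / 2.714 = 4.789

4.79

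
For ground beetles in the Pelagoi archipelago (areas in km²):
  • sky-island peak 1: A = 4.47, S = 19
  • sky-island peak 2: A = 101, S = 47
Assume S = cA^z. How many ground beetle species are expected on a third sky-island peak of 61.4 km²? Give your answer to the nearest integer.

z = ln(47/19) / ln(101/4.47) = 0.9057 / 3.1177 = 0.2905
c = 19 / 4.47^0.2905 = 19 / 1.545 = 12.3
S₃ = 12.3 × 61.4^0.2905 = 12.3 × 3.307 ≈ 40.67

41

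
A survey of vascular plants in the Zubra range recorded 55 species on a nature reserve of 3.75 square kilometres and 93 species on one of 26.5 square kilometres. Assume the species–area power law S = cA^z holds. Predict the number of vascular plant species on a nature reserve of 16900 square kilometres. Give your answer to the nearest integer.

z = ln(93/55) / ln(26.5/3.75) = 0.5253 / 1.9554 = 0.2686
c = 55 / 3.75^0.2686 = 55 / 1.426 = 38.56
S₃ = 38.56 × 16900^0.2686 = 38.56 × 13.67 ≈ 527.1

527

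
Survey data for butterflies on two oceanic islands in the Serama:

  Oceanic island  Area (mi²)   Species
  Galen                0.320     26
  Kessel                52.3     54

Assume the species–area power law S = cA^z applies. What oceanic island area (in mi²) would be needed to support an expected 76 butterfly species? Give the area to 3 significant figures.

567 mi²

z = ln(54/26) / ln(52.3/0.32) = 0.7309 / 5.0964 = 0.1434
c = 26 / 0.32^0.1434 = 26 / 0.8492 = 30.62
A = (76/30.62)^(1/0.1434) ⇒ ln A = ln(2.482)/0.1434 = 6.3400
A = e^6.3400 ≈ 566.8 mi²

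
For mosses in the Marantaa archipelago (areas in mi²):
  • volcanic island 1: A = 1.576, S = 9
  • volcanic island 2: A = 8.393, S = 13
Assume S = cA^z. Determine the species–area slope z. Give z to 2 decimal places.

Taking logs: ln S = ln c + z ln A, so z = (ln S₂ − ln S₁)/(ln A₂ − ln A₁).
z = ln(13/9) / ln(8.393/1.576) = ln(1.444) / ln(5.326) = 0.3677 / 1.6725 = 0.2199

0.22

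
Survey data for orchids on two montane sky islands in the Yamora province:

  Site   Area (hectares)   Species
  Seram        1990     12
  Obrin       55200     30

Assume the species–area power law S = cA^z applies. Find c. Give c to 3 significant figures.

1.48

z = ln(S₂/S₁) / ln(A₂/A₁) = ln(30/12) / ln(55200/1990) = 0.9163 / 3.3228 = 0.2758
c = S₁ / A₁^z = 12 / 1990^0.2758 = 12 / 8.122 = 1.477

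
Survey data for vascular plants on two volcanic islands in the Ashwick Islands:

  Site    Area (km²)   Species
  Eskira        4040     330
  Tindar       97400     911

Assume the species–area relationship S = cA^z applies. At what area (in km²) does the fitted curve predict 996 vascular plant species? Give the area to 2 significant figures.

130000 km²

z = ln(911/330) / ln(97400/4040) = 1.0155 / 3.1826 = 0.3191
c = 330 / 4040^0.3191 = 330 / 14.15 = 23.33
A = (996/23.33)^(1/0.3191) ⇒ ln A = ln(42.7)/0.3191 = 11.7662
A = e^11.7662 ≈ 128819 km²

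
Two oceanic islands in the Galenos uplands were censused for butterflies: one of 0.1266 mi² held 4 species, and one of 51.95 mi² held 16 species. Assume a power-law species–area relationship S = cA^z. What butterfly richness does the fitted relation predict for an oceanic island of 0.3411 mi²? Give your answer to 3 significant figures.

5.03

z = ln(16/4) / ln(51.95/0.1266) = 1.3863 / 6.0170 = 0.2304
c = 4 / 0.1266^0.2304 = 4 / 0.6212 = 6.44
S₃ = 6.44 × 0.3411^0.2304 = 6.44 × 0.7805 ≈ 5.026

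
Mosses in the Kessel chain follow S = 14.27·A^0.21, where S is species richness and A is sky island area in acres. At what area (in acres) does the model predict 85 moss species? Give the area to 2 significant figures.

85 = 14.27 × A^0.21  ⇒  A^0.21 = 85/14.27 = 5.957
ln A = ln(5.957) / 0.21 = 1.7845 / 0.21 = 8.4976
A = e^8.4976 ≈ 4903 acres

4900 acres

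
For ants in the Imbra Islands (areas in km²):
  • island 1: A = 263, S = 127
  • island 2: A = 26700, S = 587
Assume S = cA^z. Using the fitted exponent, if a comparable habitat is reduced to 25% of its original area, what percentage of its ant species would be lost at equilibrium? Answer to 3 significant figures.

36.8%

z = ln(587/127) / ln(26700/263) = 1.5308 / 4.6203 = 0.3313
S_new/S_old = (A_new/A_old)^z = 0.25^0.3313 = exp(0.3313 × -1.3863) = 0.6317
Fraction lost = 1 − 0.6317 = 0.3683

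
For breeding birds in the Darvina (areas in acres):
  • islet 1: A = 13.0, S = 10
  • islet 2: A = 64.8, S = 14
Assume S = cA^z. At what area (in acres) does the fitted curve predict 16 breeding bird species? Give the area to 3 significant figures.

123 acres

z = ln(14/10) / ln(64.8/13) = 0.3365 / 1.6064 = 0.2095
c = 10 / 13^0.2095 = 10 / 1.711 = 5.843
A = (16/5.843)^(1/0.2095) ⇒ ln A = ln(2.738)/0.2095 = 4.8088
A = e^4.8088 ≈ 122.6 acres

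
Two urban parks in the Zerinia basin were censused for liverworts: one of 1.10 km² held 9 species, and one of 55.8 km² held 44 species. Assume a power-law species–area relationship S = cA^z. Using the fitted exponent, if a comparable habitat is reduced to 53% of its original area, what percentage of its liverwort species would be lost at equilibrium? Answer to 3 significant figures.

22.6%

z = ln(44/9) / ln(55.8/1.1) = 1.5870 / 3.9265 = 0.4042
S_new/S_old = (A_new/A_old)^z = 0.53^0.4042 = exp(0.4042 × -0.6349) = 0.7737
Fraction lost = 1 − 0.7737 = 0.2263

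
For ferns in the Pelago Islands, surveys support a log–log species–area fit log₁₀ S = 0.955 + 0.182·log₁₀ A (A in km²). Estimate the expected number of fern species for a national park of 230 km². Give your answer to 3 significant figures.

24.3

S = 9.016 × 230^0.182
ln S = ln 9.016 + 0.182 × ln 230 = 2.1990 + 0.182 × 5.4381 = 3.1887
S = e^3.1887 ≈ 24.26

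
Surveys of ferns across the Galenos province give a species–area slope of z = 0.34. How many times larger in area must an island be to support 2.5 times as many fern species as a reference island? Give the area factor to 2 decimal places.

(A₂/A₁)^0.34 = 2.5, so A₂/A₁ = 2.5^(1/0.34) = 2.5^2.941
ln(A₂/A₁) = ln 2.5 / 0.34 = 0.9163 / 0.34 = 2.6950
A₂/A₁ = e^2.6950 ≈ 14.81

14.81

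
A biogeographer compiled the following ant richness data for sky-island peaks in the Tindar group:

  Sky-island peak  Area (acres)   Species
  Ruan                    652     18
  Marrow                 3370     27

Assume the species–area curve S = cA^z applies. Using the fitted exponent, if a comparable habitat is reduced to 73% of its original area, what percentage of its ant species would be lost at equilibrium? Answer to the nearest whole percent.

z = ln(27/18) / ln(3370/652) = 0.4055 / 1.6426 = 0.2468
S_new/S_old = (A_new/A_old)^z = 0.73^0.2468 = exp(0.2468 × -0.3147) = 0.9253
Fraction lost = 1 − 0.9253 = 0.07474

7%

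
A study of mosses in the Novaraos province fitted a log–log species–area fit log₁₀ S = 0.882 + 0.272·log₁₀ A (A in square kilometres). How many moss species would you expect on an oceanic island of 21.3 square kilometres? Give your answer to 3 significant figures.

17.5

S = 7.621 × 21.3^0.272 = 7.621 × 2.298 ≈ 17.51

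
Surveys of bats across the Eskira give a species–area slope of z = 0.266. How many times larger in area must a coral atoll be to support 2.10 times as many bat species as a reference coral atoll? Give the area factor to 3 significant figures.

(A₂/A₁)^0.266 = 2.1, so A₂/A₁ = 2.1^(1/0.266) = 2.1^3.759
ln(A₂/A₁) = ln 2.1 / 0.266 = 0.7419 / 0.266 = 2.7892
A₂/A₁ = e^2.7892 ≈ 16.27

16.3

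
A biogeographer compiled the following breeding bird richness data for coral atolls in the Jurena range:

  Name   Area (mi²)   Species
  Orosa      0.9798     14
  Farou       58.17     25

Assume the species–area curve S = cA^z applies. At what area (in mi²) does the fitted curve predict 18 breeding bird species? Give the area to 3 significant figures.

5.75 mi²

z = ln(25/14) / ln(58.17/0.9798) = 0.5798 / 4.0838 = 0.1420
c = 14 / 0.9798^0.1420 = 14 / 0.9971 = 14.04
A = (18/14.04)^(1/0.1420) ⇒ ln A = ln(1.282)/0.1420 = 1.7497
A = e^1.7497 ≈ 5.753 mi²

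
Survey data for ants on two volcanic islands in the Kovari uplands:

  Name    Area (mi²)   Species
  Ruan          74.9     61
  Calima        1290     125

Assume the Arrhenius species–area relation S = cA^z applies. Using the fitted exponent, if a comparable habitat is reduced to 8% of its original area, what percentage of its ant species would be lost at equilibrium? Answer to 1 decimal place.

z = ln(125/61) / ln(1290/74.9) = 0.7174 / 2.8462 = 0.2521
S_new/S_old = (A_new/A_old)^z = 0.08^0.2521 = exp(0.2521 × -2.5257) = 0.5291
Fraction lost = 1 − 0.5291 = 0.4709

47.1%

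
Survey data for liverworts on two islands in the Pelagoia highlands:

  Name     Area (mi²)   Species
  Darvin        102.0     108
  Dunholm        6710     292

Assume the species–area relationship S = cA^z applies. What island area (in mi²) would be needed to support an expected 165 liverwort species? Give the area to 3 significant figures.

607 mi²

z = ln(292/108) / ln(6710/102) = 0.9946 / 4.1864 = 0.2376
c = 108 / 102^0.2376 = 108 / 3.001 = 35.99
A = (165/35.99)^(1/0.2376) ⇒ ln A = ln(4.584)/0.2376 = 6.4088
A = e^6.4088 ≈ 607.2 mi²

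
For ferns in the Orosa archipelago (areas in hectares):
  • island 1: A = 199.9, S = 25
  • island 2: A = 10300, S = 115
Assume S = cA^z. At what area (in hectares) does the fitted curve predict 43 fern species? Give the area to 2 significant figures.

z = ln(115/25) / ln(10300/199.9) = 1.5261 / 3.9421 = 0.3871
c = 25 / 199.9^0.3871 = 25 / 7.775 = 3.216
A = (43/3.216)^(1/0.3871) ⇒ ln A = ln(13.37)/0.3871 = 6.6987
A = e^6.6987 ≈ 811.4 hectares

810 hectares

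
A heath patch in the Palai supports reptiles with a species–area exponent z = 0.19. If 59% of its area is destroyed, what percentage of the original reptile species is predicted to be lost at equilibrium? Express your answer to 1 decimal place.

15.6%

S_new/S_old = (A_new/A_old)^z = 0.41^0.19
= exp(0.19 × ln 0.41) = exp(0.19 × -0.8916) = exp(-0.1694) ≈ 0.8442
Fraction lost = 1 − 0.8442 = 0.1558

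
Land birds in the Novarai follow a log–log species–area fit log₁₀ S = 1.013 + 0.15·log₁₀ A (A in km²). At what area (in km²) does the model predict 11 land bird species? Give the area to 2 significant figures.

1.5 km²

11 = 10.3 × A^0.15  ⇒  A^0.15 = 11/10.3 = 1.068
ln A = ln(1.068) / 0.15 = 0.0654 / 0.15 = 0.4358
A = e^0.4358 ≈ 1.546 km²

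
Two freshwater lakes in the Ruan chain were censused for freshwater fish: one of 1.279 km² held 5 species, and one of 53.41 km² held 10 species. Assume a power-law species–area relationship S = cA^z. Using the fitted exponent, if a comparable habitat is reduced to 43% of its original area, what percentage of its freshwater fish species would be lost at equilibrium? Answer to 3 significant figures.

14.5%

z = ln(10/5) / ln(53.41/1.279) = 0.6931 / 3.7319 = 0.1857
S_new/S_old = (A_new/A_old)^z = 0.43^0.1857 = exp(0.1857 × -0.8440) = 0.8549
Fraction lost = 1 − 0.8549 = 0.1451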